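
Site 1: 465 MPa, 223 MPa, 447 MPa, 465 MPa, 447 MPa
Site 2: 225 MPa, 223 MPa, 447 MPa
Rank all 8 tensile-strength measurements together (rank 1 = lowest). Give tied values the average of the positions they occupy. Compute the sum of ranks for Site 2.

9.5

Sorted (ascending): 223, 223, 225, 447, 447, 447, 465, 465
The 2 values of 223 occupy positions 1–2 → average rank (1+2)/2 = 1.5.
The 3 values of 447 occupy positions 4–6 → average rank 5.
The 2 values of 465 occupy positions 7–8 → average rank (7+8)/2 = 7.5.
Site 2 values → pooled ranks: 225→3, 223→1.5, 447→5
Rank sum = 3 + 1.5 + 5 = 9.5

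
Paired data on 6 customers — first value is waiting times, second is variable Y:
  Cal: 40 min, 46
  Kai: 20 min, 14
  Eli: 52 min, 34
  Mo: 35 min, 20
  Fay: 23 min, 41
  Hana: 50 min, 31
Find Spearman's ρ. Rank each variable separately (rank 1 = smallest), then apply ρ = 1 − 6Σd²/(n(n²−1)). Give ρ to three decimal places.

0.371

Ranks of variable 1: 4, 1, 6, 3, 2, 5
Ranks of variable 2: 6, 1, 4, 2, 5, 3
d = r₁ − r₂: -2, 0, 2, 1, -3, 2
d²: 4, 0, 4, 1, 9, 4; Σd² = 22
ρ = 1 − 6·22/(6·35) = 1 − 132/210 = 0.371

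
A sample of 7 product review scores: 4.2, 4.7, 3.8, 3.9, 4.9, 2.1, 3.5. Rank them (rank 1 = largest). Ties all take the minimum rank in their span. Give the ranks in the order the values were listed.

3, 2, 5, 4, 1, 7, 6

Sorted (descending): 4.9, 4.7, 4.2, 3.9, 3.8, 3.5, 2.1
No ties — each value takes its position as its rank.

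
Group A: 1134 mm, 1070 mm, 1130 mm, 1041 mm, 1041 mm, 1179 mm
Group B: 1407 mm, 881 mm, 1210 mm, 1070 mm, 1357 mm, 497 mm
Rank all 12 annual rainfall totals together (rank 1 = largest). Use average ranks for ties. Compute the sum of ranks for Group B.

Sorted (descending): 1407, 1357, 1210, 1179, 1134, 1130, 1070, 1070, 1041, 1041, 881, 497
The 2 values of 1070 occupy positions 7–8 → average rank (7+8)/2 = 7.5.
The 2 values of 1041 occupy positions 9–10 → average rank (9+10)/2 = 9.5.
Group B values → pooled ranks: 1407→1, 881→11, 1210→3, 1070→7.5, 1357→2, 497→12
Rank sum = 1 + 11 + 3 + 7.5 + 2 + 12 = 36.5

36.5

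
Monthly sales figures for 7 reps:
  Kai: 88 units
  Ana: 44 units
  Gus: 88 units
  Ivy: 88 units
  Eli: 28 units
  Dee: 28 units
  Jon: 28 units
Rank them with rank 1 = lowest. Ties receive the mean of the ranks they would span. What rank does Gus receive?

6

Sorted (ascending): 28, 28, 28, 44, 88, 88, 88
The 3 values of 28 occupy positions 1–3 → average rank 2.
The 3 values of 88 occupy positions 5–7 → average rank 6.
Gus has value 88 units → rank 6.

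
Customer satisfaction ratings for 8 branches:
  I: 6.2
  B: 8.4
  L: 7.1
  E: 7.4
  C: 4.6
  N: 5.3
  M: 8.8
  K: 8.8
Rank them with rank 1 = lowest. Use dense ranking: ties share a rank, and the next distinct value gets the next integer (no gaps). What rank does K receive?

Sorted (ascending): 4.6, 5.3, 6.2, 7.1, 7.4, 8.4, 8.8, 8.8
The 2 values of 8.8 share dense rank 7.
Remaining distinct values take the next consecutive integers.
K has value 8.8 → rank 7.

7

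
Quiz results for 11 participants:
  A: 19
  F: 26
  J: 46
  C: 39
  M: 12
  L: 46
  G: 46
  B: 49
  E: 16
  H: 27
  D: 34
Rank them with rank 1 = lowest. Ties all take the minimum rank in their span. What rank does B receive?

11

Sorted (ascending): 12, 16, 19, 26, 27, 34, 39, 46, 46, 46, 49
The 3 values of 46 occupy positions 8–10 → each gets rank 8.
B has value 49 → rank 11.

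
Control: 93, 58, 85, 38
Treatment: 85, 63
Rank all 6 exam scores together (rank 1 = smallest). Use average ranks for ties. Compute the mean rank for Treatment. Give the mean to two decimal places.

3.75

Sorted (ascending): 38, 58, 63, 85, 85, 93
The 2 values of 85 occupy positions 4–5 → average rank (4+5)/2 = 4.5.
Treatment values → pooled ranks: 85→4.5, 63→3
Mean rank = (4.5 + 3) / 2 = 3.75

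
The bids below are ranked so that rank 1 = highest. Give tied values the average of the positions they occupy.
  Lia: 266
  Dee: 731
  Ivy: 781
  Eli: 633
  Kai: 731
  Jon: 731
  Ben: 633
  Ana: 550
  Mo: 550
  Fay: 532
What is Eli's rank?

5.5

Sorted (descending): 781, 731, 731, 731, 633, 633, 550, 550, 532, 266
The 3 values of 731 occupy positions 2–4 → average rank 3.
The 2 values of 633 occupy positions 5–6 → average rank (5+6)/2 = 5.5.
The 2 values of 550 occupy positions 7–8 → average rank (7+8)/2 = 7.5.
Eli has value 633 → rank 5.5.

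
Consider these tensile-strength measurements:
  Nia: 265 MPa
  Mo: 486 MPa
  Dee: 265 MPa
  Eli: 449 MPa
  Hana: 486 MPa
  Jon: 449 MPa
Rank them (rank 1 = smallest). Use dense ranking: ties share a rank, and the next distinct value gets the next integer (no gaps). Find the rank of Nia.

Sorted (ascending): 265, 265, 449, 449, 486, 486
The 2 values of 265 share dense rank 1.
The 2 values of 449 share dense rank 2.
The 2 values of 486 share dense rank 3.
Nia has value 265 MPa → rank 1.

1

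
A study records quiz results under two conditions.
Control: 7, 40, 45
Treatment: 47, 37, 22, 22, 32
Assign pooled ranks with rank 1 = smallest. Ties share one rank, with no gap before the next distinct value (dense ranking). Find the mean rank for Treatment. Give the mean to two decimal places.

Sorted (ascending): 7, 22, 22, 32, 37, 40, 45, 47
The 2 values of 22 share dense rank 2.
Remaining distinct values take the next consecutive integers.
Treatment values → pooled ranks: 47→7, 37→4, 22→2, 22→2, 32→3
Mean rank = (7 + 4 + 2 + 2 + 3) / 5 = 3.60

3.60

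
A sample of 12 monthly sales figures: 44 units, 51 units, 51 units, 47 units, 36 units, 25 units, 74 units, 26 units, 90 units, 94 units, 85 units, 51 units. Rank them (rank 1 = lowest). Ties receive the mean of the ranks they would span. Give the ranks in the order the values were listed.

4, 7, 7, 5, 3, 1, 9, 2, 11, 12, 10, 7

Sorted (ascending): 25, 26, 36, 44, 47, 51, 51, 51, 74, 85, 90, 94
The 3 values of 51 occupy positions 6–8 → average rank 7.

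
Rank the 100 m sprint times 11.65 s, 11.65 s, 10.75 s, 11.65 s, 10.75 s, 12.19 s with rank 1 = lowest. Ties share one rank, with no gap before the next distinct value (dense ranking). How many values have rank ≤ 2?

5

Sorted (ascending): 10.75, 10.75, 11.65, 11.65, 11.65, 12.19
The 2 values of 10.75 share dense rank 1.
The 3 values of 11.65 share dense rank 2.
Remaining distinct values take the next consecutive integers.
Ranks ≤ 2: {1, 1, 2, 2, 2} → 5 values.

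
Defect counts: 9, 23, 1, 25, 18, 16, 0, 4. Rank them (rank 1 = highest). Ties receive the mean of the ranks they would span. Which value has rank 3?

18

Sorted (descending): 25, 23, 18, 16, 9, 4, 1, 0
No ties — each value takes its position as its rank.
Rank 3 → value 18.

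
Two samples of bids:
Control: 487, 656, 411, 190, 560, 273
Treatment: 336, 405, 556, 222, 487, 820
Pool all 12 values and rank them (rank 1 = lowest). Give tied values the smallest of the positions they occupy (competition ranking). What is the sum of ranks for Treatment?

39

Sorted (ascending): 190, 222, 273, 336, 405, 411, 487, 487, 556, 560, 656, 820
The 2 values of 487 occupy positions 7–8 → each gets rank 7.
Treatment values → pooled ranks: 336→4, 405→5, 556→9, 222→2, 487→7, 820→12
Rank sum = 4 + 5 + 9 + 2 + 7 + 12 = 39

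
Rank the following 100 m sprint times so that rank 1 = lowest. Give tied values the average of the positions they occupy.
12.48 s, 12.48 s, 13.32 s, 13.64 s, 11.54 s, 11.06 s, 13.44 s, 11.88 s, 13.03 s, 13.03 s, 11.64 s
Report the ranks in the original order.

5.5, 5.5, 9, 11, 2, 1, 10, 4, 7.5, 7.5, 3

Sorted (ascending): 11.06, 11.54, 11.64, 11.88, 12.48, 12.48, 13.03, 13.03, 13.32, 13.44, 13.64
The 2 values of 12.48 occupy positions 5–6 → average rank (5+6)/2 = 5.5.
The 2 values of 13.03 occupy positions 7–8 → average rank (7+8)/2 = 7.5.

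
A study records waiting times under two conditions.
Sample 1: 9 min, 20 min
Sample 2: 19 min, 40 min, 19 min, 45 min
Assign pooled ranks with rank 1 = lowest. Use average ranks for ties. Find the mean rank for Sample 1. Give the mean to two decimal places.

Sorted (ascending): 9, 19, 19, 20, 40, 45
The 2 values of 19 occupy positions 2–3 → average rank (2+3)/2 = 2.5.
Sample 1 values → pooled ranks: 9→1, 20→4
Mean rank = (1 + 4) / 2 = 2.50

2.50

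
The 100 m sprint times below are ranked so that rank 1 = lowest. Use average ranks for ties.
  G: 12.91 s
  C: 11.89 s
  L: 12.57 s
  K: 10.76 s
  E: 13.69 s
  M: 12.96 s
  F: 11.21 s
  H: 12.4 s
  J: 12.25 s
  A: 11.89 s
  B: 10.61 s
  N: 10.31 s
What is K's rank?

3

Sorted (ascending): 10.31, 10.61, 10.76, 11.21, 11.89, 11.89, 12.25, 12.4, 12.57, 12.91, 12.96, 13.69
The 2 values of 11.89 occupy positions 5–6 → average rank (5+6)/2 = 5.5.
K has value 10.76 s → rank 3.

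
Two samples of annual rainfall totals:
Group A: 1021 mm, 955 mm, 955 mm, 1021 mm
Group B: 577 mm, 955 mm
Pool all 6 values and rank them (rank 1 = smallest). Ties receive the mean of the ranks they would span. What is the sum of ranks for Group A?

17

Sorted (ascending): 577, 955, 955, 955, 1021, 1021
The 3 values of 955 occupy positions 2–4 → average rank 3.
The 2 values of 1021 occupy positions 5–6 → average rank (5+6)/2 = 5.5.
Group A values → pooled ranks: 1021→5.5, 955→3, 955→3, 1021→5.5
Rank sum = 5.5 + 3 + 3 + 5.5 = 17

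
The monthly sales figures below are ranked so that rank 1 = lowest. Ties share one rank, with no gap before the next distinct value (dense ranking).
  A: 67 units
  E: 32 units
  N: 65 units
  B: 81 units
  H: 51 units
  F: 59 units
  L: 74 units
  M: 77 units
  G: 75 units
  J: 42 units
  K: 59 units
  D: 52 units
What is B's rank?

Sorted (ascending): 32, 42, 51, 52, 59, 59, 65, 67, 74, 75, 77, 81
The 2 values of 59 share dense rank 5.
Remaining distinct values take the next consecutive integers.
B has value 81 units → rank 11.

11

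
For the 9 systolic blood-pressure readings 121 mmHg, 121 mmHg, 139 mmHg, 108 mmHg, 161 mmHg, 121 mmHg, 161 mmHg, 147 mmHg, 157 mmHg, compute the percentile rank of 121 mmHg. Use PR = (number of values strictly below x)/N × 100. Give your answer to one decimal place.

N = 9.
Strictly below 121: 1. Equal to 121: 3.
PR = 1/9 × 100 = 11.1

11.1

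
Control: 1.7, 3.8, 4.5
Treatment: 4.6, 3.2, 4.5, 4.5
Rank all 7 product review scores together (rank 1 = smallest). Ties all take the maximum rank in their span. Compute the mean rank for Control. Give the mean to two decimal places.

Sorted (ascending): 1.7, 3.2, 3.8, 4.5, 4.5, 4.5, 4.6
The 3 values of 4.5 occupy positions 4–6 → each gets rank 6.
Control values → pooled ranks: 1.7→1, 3.8→3, 4.5→6
Mean rank = (1 + 3 + 6) / 3 = 3.33

3.33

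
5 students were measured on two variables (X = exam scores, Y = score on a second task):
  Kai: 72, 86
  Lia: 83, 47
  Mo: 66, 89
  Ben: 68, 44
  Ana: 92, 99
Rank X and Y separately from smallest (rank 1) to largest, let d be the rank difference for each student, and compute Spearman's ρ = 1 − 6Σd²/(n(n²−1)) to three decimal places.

Ranks of variable 1: 3, 4, 1, 2, 5
Ranks of variable 2: 3, 2, 4, 1, 5
d = r₁ − r₂: 0, 2, -3, 1, 0
d²: 0, 4, 9, 1, 0; Σd² = 14
ρ = 1 − 6·14/(5·24) = 1 − 84/120 = 0.300

0.300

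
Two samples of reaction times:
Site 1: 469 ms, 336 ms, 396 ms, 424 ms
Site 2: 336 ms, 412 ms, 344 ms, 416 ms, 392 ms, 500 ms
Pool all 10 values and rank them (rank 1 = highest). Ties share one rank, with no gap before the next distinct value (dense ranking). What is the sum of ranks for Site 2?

34

Sorted (descending): 500, 469, 424, 416, 412, 396, 392, 344, 336, 336
The 2 values of 336 share dense rank 9.
Remaining distinct values take the next consecutive integers.
Site 2 values → pooled ranks: 336→9, 412→5, 344→8, 416→4, 392→7, 500→1
Rank sum = 9 + 5 + 8 + 4 + 7 + 1 = 34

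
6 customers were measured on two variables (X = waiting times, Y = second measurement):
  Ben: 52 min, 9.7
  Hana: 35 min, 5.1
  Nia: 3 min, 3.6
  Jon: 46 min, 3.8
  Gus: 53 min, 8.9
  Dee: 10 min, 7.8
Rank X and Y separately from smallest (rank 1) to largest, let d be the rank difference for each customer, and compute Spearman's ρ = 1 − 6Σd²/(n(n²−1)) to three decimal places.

0.714

Ranks of variable 1: 5, 3, 1, 4, 6, 2
Ranks of variable 2: 6, 3, 1, 2, 5, 4
d = r₁ − r₂: -1, 0, 0, 2, 1, -2
d²: 1, 0, 0, 4, 1, 4; Σd² = 10
ρ = 1 − 6·10/(6·35) = 1 − 60/210 = 0.714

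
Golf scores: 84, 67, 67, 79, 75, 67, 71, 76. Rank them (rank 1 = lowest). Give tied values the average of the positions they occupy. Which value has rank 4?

71

Sorted (ascending): 67, 67, 67, 71, 75, 76, 79, 84
The 3 values of 67 occupy positions 1–3 → average rank 2.
Rank 4 → value 71.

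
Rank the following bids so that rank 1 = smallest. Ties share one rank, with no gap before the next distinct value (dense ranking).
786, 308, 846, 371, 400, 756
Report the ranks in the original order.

Sorted (ascending): 308, 371, 400, 756, 786, 846
No ties — each value takes its position as its rank.

5, 1, 6, 2, 3, 4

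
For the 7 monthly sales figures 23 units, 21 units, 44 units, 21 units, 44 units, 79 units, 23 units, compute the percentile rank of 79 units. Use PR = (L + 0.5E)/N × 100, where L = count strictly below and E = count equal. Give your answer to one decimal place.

92.9

N = 7.
Strictly below 79: 6. Equal to 79: 1.
PR = (6 + 0.5·1)/7 × 100 = 92.9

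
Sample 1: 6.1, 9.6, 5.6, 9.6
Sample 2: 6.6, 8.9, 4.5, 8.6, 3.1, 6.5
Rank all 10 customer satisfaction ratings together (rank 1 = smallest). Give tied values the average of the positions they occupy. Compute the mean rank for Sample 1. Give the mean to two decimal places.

6.50

Sorted (ascending): 3.1, 4.5, 5.6, 6.1, 6.5, 6.6, 8.6, 8.9, 9.6, 9.6
The 2 values of 9.6 occupy positions 9–10 → average rank (9+10)/2 = 9.5.
Sample 1 values → pooled ranks: 6.1→4, 9.6→9.5, 5.6→3, 9.6→9.5
Mean rank = (4 + 9.5 + 3 + 9.5) / 4 = 6.50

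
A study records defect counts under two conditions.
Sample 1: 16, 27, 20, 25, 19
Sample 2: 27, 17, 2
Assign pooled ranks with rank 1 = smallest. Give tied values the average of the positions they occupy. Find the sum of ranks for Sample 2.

Sorted (ascending): 2, 16, 17, 19, 20, 25, 27, 27
The 2 values of 27 occupy positions 7–8 → average rank (7+8)/2 = 7.5.
Sample 2 values → pooled ranks: 27→7.5, 17→3, 2→1
Rank sum = 7.5 + 3 + 1 = 11.5

11.5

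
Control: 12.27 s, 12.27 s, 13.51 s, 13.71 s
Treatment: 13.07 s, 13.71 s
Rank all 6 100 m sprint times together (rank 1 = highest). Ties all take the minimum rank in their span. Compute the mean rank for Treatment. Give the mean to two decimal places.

Sorted (descending): 13.71, 13.71, 13.51, 13.07, 12.27, 12.27
The 2 values of 13.71 occupy positions 1–2 → each gets rank 1.
The 2 values of 12.27 occupy positions 5–6 → each gets rank 5.
Treatment values → pooled ranks: 13.07→4, 13.71→1
Mean rank = (4 + 1) / 2 = 2.50

2.50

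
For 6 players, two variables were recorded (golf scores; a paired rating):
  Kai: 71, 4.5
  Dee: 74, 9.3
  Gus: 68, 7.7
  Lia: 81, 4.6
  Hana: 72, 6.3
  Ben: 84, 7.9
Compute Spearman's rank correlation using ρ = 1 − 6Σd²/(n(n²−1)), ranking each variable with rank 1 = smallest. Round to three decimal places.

Ranks of variable 1: 2, 4, 1, 5, 3, 6
Ranks of variable 2: 1, 6, 4, 2, 3, 5
d = r₁ − r₂: 1, -2, -3, 3, 0, 1
d²: 1, 4, 9, 9, 0, 1; Σd² = 24
ρ = 1 − 6·24/(6·35) = 1 − 144/210 = 0.314

0.314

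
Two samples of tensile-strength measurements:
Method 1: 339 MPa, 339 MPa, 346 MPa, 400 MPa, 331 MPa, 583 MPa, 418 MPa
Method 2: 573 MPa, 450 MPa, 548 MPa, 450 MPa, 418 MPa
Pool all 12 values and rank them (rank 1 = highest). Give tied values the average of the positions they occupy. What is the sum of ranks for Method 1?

Sorted (descending): 583, 573, 548, 450, 450, 418, 418, 400, 346, 339, 339, 331
The 2 values of 450 occupy positions 4–5 → average rank (4+5)/2 = 4.5.
The 2 values of 418 occupy positions 6–7 → average rank (6+7)/2 = 6.5.
The 2 values of 339 occupy positions 10–11 → average rank (10+11)/2 = 10.5.
Method 1 values → pooled ranks: 339→10.5, 339→10.5, 346→9, 400→8, 331→12, 583→1, 418→6.5
Rank sum = 10.5 + 10.5 + 9 + 8 + 12 + 1 + 6.5 = 57.5

57.5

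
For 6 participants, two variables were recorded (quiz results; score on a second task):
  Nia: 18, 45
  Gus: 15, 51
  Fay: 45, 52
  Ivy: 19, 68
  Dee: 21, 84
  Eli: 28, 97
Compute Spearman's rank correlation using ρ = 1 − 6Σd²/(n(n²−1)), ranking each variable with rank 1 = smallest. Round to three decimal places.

0.600

Ranks of variable 1: 2, 1, 6, 3, 4, 5
Ranks of variable 2: 1, 2, 3, 4, 5, 6
d = r₁ − r₂: 1, -1, 3, -1, -1, -1
d²: 1, 1, 9, 1, 1, 1; Σd² = 14
ρ = 1 − 6·14/(6·35) = 1 − 84/210 = 0.600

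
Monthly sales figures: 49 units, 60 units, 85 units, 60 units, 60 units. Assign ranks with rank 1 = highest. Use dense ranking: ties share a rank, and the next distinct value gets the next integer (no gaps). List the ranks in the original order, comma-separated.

Sorted (descending): 85, 60, 60, 60, 49
The 3 values of 60 share dense rank 2.
Remaining distinct values take the next consecutive integers.

3, 2, 1, 2, 2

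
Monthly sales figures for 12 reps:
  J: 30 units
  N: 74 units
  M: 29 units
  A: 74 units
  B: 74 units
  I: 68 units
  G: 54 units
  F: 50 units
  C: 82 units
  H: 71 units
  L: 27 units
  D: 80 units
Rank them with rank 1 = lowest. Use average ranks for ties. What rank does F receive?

4

Sorted (ascending): 27, 29, 30, 50, 54, 68, 71, 74, 74, 74, 80, 82
The 3 values of 74 occupy positions 8–10 → average rank 9.
F has value 50 units → rank 4.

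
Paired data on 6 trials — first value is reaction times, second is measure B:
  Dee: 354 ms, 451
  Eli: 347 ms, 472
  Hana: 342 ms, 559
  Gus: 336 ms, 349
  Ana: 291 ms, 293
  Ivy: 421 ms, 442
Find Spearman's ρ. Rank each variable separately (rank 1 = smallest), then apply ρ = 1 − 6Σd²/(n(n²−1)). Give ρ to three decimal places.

0.429

Ranks of variable 1: 5, 4, 3, 2, 1, 6
Ranks of variable 2: 4, 5, 6, 2, 1, 3
d = r₁ − r₂: 1, -1, -3, 0, 0, 3
d²: 1, 1, 9, 0, 0, 9; Σd² = 20
ρ = 1 − 6·20/(6·35) = 1 − 120/210 = 0.429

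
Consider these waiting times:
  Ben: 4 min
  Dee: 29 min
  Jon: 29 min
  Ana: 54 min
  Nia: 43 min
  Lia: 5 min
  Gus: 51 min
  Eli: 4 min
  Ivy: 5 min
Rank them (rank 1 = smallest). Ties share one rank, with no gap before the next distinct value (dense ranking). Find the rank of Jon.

3

Sorted (ascending): 4, 4, 5, 5, 29, 29, 43, 51, 54
The 2 values of 4 share dense rank 1.
The 2 values of 5 share dense rank 2.
The 2 values of 29 share dense rank 3.
Remaining distinct values take the next consecutive integers.
Jon has value 29 min → rank 3.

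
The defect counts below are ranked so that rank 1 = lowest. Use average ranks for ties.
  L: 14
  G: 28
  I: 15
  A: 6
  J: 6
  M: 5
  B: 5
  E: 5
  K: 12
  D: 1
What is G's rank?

10

Sorted (ascending): 1, 5, 5, 5, 6, 6, 12, 14, 15, 28
The 3 values of 5 occupy positions 2–4 → average rank 3.
The 2 values of 6 occupy positions 5–6 → average rank (5+6)/2 = 5.5.
G has value 28 → rank 10.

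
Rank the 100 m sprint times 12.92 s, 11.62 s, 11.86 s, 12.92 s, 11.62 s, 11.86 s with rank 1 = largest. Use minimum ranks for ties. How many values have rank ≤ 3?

Sorted (descending): 12.92, 12.92, 11.86, 11.86, 11.62, 11.62
The 2 values of 12.92 occupy positions 1–2 → each gets rank 1.
The 2 values of 11.86 occupy positions 3–4 → each gets rank 3.
The 2 values of 11.62 occupy positions 5–6 → each gets rank 5.
Ranks ≤ 3: {1, 1, 3, 3} → 4 values.

4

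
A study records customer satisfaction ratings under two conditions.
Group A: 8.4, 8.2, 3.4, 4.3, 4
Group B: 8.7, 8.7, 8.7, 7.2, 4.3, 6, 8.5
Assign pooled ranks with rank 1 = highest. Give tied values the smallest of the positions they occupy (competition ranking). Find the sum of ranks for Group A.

Sorted (descending): 8.7, 8.7, 8.7, 8.5, 8.4, 8.2, 7.2, 6, 4.3, 4.3, 4, 3.4
The 3 values of 8.7 occupy positions 1–3 → each gets rank 1.
The 2 values of 4.3 occupy positions 9–10 → each gets rank 9.
Group A values → pooled ranks: 8.4→5, 8.2→6, 3.4→12, 4.3→9, 4→11
Rank sum = 5 + 6 + 12 + 9 + 11 = 43

43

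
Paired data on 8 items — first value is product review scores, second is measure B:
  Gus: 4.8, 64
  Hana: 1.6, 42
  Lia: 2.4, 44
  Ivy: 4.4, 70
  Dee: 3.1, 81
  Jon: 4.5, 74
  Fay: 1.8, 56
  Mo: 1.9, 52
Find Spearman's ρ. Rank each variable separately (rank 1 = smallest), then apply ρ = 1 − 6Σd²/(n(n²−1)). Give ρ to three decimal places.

Ranks of variable 1: 8, 1, 4, 6, 5, 7, 2, 3
Ranks of variable 2: 5, 1, 2, 6, 8, 7, 4, 3
d = r₁ − r₂: 3, 0, 2, 0, -3, 0, -2, 0
d²: 9, 0, 4, 0, 9, 0, 4, 0; Σd² = 26
ρ = 1 − 6·26/(8·63) = 1 − 156/504 = 0.690

0.690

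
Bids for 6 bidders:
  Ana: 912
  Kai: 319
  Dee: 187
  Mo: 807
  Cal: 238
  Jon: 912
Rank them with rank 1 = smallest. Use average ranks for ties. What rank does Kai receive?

Sorted (ascending): 187, 238, 319, 807, 912, 912
The 2 values of 912 occupy positions 5–6 → average rank (5+6)/2 = 5.5.
Kai has value 319 → rank 3.

3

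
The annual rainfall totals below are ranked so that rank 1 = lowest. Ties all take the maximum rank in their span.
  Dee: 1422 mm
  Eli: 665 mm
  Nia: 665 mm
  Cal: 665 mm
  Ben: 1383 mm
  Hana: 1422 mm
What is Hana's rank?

Sorted (ascending): 665, 665, 665, 1383, 1422, 1422
The 3 values of 665 occupy positions 1–3 → each gets rank 3.
The 2 values of 1422 occupy positions 5–6 → each gets rank 6.
Hana has value 1422 mm → rank 6.

6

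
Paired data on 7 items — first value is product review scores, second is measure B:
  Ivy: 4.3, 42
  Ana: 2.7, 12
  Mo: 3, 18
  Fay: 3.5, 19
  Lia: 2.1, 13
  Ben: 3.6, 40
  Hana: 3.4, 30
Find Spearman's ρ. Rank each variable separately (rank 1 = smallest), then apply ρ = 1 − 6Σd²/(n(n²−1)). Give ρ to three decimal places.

0.929

Ranks of variable 1: 7, 2, 3, 5, 1, 6, 4
Ranks of variable 2: 7, 1, 3, 4, 2, 6, 5
d = r₁ − r₂: 0, 1, 0, 1, -1, 0, -1
d²: 0, 1, 0, 1, 1, 0, 1; Σd² = 4
ρ = 1 − 6·4/(7·48) = 1 − 24/336 = 0.929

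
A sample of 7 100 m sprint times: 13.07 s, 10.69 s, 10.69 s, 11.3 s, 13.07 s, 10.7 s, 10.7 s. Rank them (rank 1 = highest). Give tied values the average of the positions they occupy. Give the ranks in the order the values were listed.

1.5, 6.5, 6.5, 3, 1.5, 4.5, 4.5

Sorted (descending): 13.07, 13.07, 11.3, 10.7, 10.7, 10.69, 10.69
The 2 values of 13.07 occupy positions 1–2 → average rank (1+2)/2 = 1.5.
The 2 values of 10.7 occupy positions 4–5 → average rank (4+5)/2 = 4.5.
The 2 values of 10.69 occupy positions 6–7 → average rank (6+7)/2 = 6.5.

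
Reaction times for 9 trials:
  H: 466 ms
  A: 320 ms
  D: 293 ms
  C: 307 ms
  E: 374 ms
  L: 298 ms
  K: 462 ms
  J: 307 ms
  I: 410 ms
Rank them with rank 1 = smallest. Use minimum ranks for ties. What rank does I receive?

Sorted (ascending): 293, 298, 307, 307, 320, 374, 410, 462, 466
The 2 values of 307 occupy positions 3–4 → each gets rank 3.
I has value 410 ms → rank 7.

7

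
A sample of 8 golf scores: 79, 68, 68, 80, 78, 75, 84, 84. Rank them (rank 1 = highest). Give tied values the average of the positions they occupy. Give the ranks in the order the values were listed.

4, 7.5, 7.5, 3, 5, 6, 1.5, 1.5

Sorted (descending): 84, 84, 80, 79, 78, 75, 68, 68
The 2 values of 84 occupy positions 1–2 → average rank (1+2)/2 = 1.5.
The 2 values of 68 occupy positions 7–8 → average rank (7+8)/2 = 7.5.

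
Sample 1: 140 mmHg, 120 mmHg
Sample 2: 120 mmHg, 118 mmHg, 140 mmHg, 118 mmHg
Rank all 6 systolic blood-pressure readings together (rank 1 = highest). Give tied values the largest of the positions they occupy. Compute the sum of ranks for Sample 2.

Sorted (descending): 140, 140, 120, 120, 118, 118
The 2 values of 140 occupy positions 1–2 → each gets rank 2.
The 2 values of 120 occupy positions 3–4 → each gets rank 4.
The 2 values of 118 occupy positions 5–6 → each gets rank 6.
Sample 2 values → pooled ranks: 120→4, 118→6, 140→2, 118→6
Rank sum = 4 + 6 + 2 + 6 = 18

18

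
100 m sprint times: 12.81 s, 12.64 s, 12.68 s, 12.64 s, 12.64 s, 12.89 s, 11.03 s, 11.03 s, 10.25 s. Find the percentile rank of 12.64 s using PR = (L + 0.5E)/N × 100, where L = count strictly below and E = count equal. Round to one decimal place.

N = 9.
Strictly below 12.64: 3. Equal to 12.64: 3.
PR = (3 + 0.5·3)/9 × 100 = 50.0

50.0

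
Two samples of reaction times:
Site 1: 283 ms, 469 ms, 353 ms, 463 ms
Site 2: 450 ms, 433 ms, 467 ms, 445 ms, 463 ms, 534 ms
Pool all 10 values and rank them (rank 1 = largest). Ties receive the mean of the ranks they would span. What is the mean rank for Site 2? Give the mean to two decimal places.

4.92

Sorted (descending): 534, 469, 467, 463, 463, 450, 445, 433, 353, 283
The 2 values of 463 occupy positions 4–5 → average rank (4+5)/2 = 4.5.
Site 2 values → pooled ranks: 450→6, 433→8, 467→3, 445→7, 463→4.5, 534→1
Mean rank = (6 + 8 + 3 + 7 + 4.5 + 1) / 6 = 4.92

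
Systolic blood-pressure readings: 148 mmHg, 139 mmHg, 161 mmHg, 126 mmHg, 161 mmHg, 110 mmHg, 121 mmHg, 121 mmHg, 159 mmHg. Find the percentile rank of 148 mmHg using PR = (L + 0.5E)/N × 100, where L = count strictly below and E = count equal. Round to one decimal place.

N = 9.
Strictly below 148: 5. Equal to 148: 1.
PR = (5 + 0.5·1)/9 × 100 = 61.1

61.1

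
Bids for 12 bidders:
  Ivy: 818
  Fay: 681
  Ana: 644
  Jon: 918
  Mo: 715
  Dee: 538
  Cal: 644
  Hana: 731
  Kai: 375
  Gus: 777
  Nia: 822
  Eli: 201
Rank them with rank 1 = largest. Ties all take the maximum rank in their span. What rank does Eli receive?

Sorted (descending): 918, 822, 818, 777, 731, 715, 681, 644, 644, 538, 375, 201
The 2 values of 644 occupy positions 8–9 → each gets rank 9.
Eli has value 201 → rank 12.

12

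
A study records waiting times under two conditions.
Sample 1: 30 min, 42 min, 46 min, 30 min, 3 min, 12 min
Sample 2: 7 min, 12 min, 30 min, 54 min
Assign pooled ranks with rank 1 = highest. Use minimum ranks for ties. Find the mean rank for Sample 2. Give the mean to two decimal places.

5.25

Sorted (descending): 54, 46, 42, 30, 30, 30, 12, 12, 7, 3
The 3 values of 30 occupy positions 4–6 → each gets rank 4.
The 2 values of 12 occupy positions 7–8 → each gets rank 7.
Sample 2 values → pooled ranks: 7→9, 12→7, 30→4, 54→1
Mean rank = (9 + 7 + 4 + 1) / 4 = 5.25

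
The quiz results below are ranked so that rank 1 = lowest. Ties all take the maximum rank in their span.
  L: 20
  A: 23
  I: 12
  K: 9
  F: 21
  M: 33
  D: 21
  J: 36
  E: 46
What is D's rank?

5

Sorted (ascending): 9, 12, 20, 21, 21, 23, 33, 36, 46
The 2 values of 21 occupy positions 4–5 → each gets rank 5.
D has value 21 → rank 5.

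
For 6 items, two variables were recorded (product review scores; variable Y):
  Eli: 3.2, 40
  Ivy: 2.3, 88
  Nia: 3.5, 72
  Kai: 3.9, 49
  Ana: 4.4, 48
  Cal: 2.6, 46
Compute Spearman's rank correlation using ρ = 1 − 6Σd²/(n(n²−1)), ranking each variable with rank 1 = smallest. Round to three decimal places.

-0.143

Ranks of variable 1: 3, 1, 4, 5, 6, 2
Ranks of variable 2: 1, 6, 5, 4, 3, 2
d = r₁ − r₂: 2, -5, -1, 1, 3, 0
d²: 4, 25, 1, 1, 9, 0; Σd² = 40
ρ = 1 − 6·40/(6·35) = 1 − 240/210 = -0.143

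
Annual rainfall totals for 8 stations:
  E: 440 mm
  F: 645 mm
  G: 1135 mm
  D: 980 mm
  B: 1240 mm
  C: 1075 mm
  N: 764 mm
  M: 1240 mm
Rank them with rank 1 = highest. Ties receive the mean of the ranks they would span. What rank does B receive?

Sorted (descending): 1240, 1240, 1135, 1075, 980, 764, 645, 440
The 2 values of 1240 occupy positions 1–2 → average rank (1+2)/2 = 1.5.
B has value 1240 mm → rank 1.5.

1.5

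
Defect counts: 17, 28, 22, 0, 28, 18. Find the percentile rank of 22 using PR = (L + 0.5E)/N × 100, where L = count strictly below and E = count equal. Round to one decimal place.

58.3

N = 6.
Strictly below 22: 3. Equal to 22: 1.
PR = (3 + 0.5·1)/6 × 100 = 58.3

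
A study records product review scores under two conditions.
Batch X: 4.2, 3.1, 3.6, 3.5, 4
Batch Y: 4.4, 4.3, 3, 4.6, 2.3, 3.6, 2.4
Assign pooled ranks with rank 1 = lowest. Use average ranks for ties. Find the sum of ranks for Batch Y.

Sorted (ascending): 2.3, 2.4, 3, 3.1, 3.5, 3.6, 3.6, 4, 4.2, 4.3, 4.4, 4.6
The 2 values of 3.6 occupy positions 6–7 → average rank (6+7)/2 = 6.5.
Batch Y values → pooled ranks: 4.4→11, 4.3→10, 3→3, 4.6→12, 2.3→1, 3.6→6.5, 2.4→2
Rank sum = 11 + 10 + 3 + 12 + 1 + 6.5 + 2 = 45.5

45.5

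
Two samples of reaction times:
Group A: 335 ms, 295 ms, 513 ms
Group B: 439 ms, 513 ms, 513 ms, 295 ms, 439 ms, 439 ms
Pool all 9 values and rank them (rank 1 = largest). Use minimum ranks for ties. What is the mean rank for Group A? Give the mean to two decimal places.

Sorted (descending): 513, 513, 513, 439, 439, 439, 335, 295, 295
The 3 values of 513 occupy positions 1–3 → each gets rank 1.
The 3 values of 439 occupy positions 4–6 → each gets rank 4.
The 2 values of 295 occupy positions 8–9 → each gets rank 8.
Group A values → pooled ranks: 335→7, 295→8, 513→1
Mean rank = (7 + 8 + 1) / 3 = 5.33

5.33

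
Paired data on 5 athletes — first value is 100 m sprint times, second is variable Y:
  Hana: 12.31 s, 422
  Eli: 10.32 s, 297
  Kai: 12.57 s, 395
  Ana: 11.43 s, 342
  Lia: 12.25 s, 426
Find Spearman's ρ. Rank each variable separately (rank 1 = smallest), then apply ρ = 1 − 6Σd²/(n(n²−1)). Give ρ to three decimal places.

0.600

Ranks of variable 1: 4, 1, 5, 2, 3
Ranks of variable 2: 4, 1, 3, 2, 5
d = r₁ − r₂: 0, 0, 2, 0, -2
d²: 0, 0, 4, 0, 4; Σd² = 8
ρ = 1 − 6·8/(5·24) = 1 − 48/120 = 0.600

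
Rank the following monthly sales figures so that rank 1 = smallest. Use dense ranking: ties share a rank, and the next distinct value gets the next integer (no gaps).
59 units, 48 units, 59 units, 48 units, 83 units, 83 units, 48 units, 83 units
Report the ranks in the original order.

2, 1, 2, 1, 3, 3, 1, 3

Sorted (ascending): 48, 48, 48, 59, 59, 83, 83, 83
The 3 values of 48 share dense rank 1.
The 2 values of 59 share dense rank 2.
The 3 values of 83 share dense rank 3.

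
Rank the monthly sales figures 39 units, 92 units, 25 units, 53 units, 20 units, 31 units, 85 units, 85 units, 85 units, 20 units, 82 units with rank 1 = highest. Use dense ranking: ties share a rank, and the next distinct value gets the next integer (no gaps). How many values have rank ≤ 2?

Sorted (descending): 92, 85, 85, 85, 82, 53, 39, 31, 25, 20, 20
The 3 values of 85 share dense rank 2.
The 2 values of 20 share dense rank 8.
Remaining distinct values take the next consecutive integers.
Ranks ≤ 2: {1, 2, 2, 2} → 4 values.

4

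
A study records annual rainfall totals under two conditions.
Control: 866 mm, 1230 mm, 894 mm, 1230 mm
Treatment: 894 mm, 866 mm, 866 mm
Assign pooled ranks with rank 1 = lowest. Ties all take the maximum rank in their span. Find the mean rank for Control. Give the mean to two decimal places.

5.50

Sorted (ascending): 866, 866, 866, 894, 894, 1230, 1230
The 3 values of 866 occupy positions 1–3 → each gets rank 3.
The 2 values of 894 occupy positions 4–5 → each gets rank 5.
The 2 values of 1230 occupy positions 6–7 → each gets rank 7.
Control values → pooled ranks: 866→3, 1230→7, 894→5, 1230→7
Mean rank = (3 + 7 + 5 + 7) / 4 = 5.50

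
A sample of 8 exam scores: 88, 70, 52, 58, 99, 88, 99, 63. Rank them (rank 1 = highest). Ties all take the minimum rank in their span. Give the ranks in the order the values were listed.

3, 5, 8, 7, 1, 3, 1, 6

Sorted (descending): 99, 99, 88, 88, 70, 63, 58, 52
The 2 values of 99 occupy positions 1–2 → each gets rank 1.
The 2 values of 88 occupy positions 3–4 → each gets rank 3.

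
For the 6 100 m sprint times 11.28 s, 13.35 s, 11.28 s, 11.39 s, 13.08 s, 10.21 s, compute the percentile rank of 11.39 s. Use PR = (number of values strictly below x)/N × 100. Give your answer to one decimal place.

N = 6.
Strictly below 11.39: 3. Equal to 11.39: 1.
PR = 3/6 × 100 = 50.0

50.0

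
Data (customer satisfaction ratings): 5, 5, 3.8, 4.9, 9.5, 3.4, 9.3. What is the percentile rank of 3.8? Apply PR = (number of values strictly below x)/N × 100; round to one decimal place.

N = 7.
Strictly below 3.8: 1. Equal to 3.8: 1.
PR = 1/7 × 100 = 14.3

14.3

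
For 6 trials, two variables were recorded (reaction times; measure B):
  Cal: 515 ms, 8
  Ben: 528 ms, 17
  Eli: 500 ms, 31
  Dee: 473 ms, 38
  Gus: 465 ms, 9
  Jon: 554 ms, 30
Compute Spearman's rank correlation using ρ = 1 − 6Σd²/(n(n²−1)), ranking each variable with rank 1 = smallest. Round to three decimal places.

-0.086

Ranks of variable 1: 4, 5, 3, 2, 1, 6
Ranks of variable 2: 1, 3, 5, 6, 2, 4
d = r₁ − r₂: 3, 2, -2, -4, -1, 2
d²: 9, 4, 4, 16, 1, 4; Σd² = 38
ρ = 1 − 6·38/(6·35) = 1 − 228/210 = -0.086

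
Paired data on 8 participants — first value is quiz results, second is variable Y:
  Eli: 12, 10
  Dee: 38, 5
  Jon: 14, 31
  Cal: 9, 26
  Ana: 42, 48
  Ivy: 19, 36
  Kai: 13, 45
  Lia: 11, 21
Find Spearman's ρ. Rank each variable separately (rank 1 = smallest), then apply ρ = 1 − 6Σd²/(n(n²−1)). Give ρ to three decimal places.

0.333

Ranks of variable 1: 3, 7, 5, 1, 8, 6, 4, 2
Ranks of variable 2: 2, 1, 5, 4, 8, 6, 7, 3
d = r₁ − r₂: 1, 6, 0, -3, 0, 0, -3, -1
d²: 1, 36, 0, 9, 0, 0, 9, 1; Σd² = 56
ρ = 1 − 6·56/(8·63) = 1 − 336/504 = 0.333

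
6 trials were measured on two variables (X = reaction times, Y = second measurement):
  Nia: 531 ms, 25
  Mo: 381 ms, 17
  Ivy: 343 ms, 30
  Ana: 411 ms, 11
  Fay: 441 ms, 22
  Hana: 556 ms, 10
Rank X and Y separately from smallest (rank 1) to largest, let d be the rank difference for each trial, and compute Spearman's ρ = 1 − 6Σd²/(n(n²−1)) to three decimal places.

-0.486

Ranks of variable 1: 5, 2, 1, 3, 4, 6
Ranks of variable 2: 5, 3, 6, 2, 4, 1
d = r₁ − r₂: 0, -1, -5, 1, 0, 5
d²: 0, 1, 25, 1, 0, 25; Σd² = 52
ρ = 1 − 6·52/(6·35) = 1 − 312/210 = -0.486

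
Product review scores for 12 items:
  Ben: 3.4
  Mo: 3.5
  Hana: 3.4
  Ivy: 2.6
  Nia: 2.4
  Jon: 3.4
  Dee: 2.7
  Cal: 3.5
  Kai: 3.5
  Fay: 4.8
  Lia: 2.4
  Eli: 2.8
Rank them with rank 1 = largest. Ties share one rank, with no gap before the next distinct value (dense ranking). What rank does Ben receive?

3

Sorted (descending): 4.8, 3.5, 3.5, 3.5, 3.4, 3.4, 3.4, 2.8, 2.7, 2.6, 2.4, 2.4
The 3 values of 3.5 share dense rank 2.
The 3 values of 3.4 share dense rank 3.
The 2 values of 2.4 share dense rank 7.
Remaining distinct values take the next consecutive integers.
Ben has value 3.4 → rank 3.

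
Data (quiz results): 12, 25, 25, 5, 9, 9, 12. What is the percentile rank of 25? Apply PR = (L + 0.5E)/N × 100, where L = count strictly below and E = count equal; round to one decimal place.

N = 7.
Strictly below 25: 5. Equal to 25: 2.
PR = (5 + 0.5·2)/7 × 100 = 85.7

85.7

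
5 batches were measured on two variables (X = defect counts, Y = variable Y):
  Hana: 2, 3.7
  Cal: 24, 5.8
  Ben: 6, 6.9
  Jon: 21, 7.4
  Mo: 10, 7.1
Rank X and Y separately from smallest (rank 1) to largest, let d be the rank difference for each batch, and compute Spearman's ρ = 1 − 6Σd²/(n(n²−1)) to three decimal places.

0.400

Ranks of variable 1: 1, 5, 2, 4, 3
Ranks of variable 2: 1, 2, 3, 5, 4
d = r₁ − r₂: 0, 3, -1, -1, -1
d²: 0, 9, 1, 1, 1; Σd² = 12
ρ = 1 − 6·12/(5·24) = 1 − 72/120 = 0.400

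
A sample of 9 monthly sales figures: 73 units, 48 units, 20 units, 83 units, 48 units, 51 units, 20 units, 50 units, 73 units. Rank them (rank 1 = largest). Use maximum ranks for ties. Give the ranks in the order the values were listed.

Sorted (descending): 83, 73, 73, 51, 50, 48, 48, 20, 20
The 2 values of 73 occupy positions 2–3 → each gets rank 3.
The 2 values of 48 occupy positions 6–7 → each gets rank 7.
The 2 values of 20 occupy positions 8–9 → each gets rank 9.

3, 7, 9, 1, 7, 4, 9, 5, 3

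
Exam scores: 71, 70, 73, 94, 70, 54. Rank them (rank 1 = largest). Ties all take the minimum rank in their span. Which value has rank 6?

Sorted (descending): 94, 73, 71, 70, 70, 54
The 2 values of 70 occupy positions 4–5 → each gets rank 4.
Rank 6 → value 54.

54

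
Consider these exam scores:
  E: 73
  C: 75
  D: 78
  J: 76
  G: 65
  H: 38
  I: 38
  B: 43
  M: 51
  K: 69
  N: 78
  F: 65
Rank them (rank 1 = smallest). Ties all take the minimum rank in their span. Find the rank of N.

Sorted (ascending): 38, 38, 43, 51, 65, 65, 69, 73, 75, 76, 78, 78
The 2 values of 38 occupy positions 1–2 → each gets rank 1.
The 2 values of 65 occupy positions 5–6 → each gets rank 5.
The 2 values of 78 occupy positions 11–12 → each gets rank 11.
N has value 78 → rank 11.

11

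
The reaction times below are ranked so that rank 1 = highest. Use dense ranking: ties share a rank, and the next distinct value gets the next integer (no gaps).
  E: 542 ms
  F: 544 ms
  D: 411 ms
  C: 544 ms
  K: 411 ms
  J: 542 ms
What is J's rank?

Sorted (descending): 544, 544, 542, 542, 411, 411
The 2 values of 544 share dense rank 1.
The 2 values of 542 share dense rank 2.
The 2 values of 411 share dense rank 3.
J has value 542 ms → rank 2.

2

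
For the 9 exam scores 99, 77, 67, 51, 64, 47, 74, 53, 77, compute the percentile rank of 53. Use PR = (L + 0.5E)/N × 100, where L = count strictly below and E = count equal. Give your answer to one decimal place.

27.8

N = 9.
Strictly below 53: 2. Equal to 53: 1.
PR = (2 + 0.5·1)/9 × 100 = 27.8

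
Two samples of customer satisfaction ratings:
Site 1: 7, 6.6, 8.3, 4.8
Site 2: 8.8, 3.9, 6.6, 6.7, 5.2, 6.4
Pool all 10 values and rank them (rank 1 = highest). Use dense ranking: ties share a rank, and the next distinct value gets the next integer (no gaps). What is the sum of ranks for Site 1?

18

Sorted (descending): 8.8, 8.3, 7, 6.7, 6.6, 6.6, 6.4, 5.2, 4.8, 3.9
The 2 values of 6.6 share dense rank 5.
Remaining distinct values take the next consecutive integers.
Site 1 values → pooled ranks: 7→3, 6.6→5, 8.3→2, 4.8→8
Rank sum = 3 + 5 + 2 + 8 = 18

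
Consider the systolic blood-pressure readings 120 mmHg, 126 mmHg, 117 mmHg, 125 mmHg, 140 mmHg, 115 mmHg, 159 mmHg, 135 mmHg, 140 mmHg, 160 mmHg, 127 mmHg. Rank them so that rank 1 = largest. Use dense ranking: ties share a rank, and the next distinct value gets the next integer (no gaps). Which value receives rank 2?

Sorted (descending): 160, 159, 140, 140, 135, 127, 126, 125, 120, 117, 115
The 2 values of 140 share dense rank 3.
Remaining distinct values take the next consecutive integers.
Rank 2 → value 159.

159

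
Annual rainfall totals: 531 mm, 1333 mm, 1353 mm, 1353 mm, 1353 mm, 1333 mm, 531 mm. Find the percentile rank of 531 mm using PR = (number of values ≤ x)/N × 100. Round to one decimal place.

28.6

N = 7.
Strictly below 531: 0. Equal to 531: 2.
PR = 2/7 × 100 = 28.6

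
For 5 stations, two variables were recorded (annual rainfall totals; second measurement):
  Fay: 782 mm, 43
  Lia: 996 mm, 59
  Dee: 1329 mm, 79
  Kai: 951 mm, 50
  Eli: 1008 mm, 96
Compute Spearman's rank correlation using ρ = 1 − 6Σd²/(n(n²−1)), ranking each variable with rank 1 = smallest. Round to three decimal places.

0.900

Ranks of variable 1: 1, 3, 5, 2, 4
Ranks of variable 2: 1, 3, 4, 2, 5
d = r₁ − r₂: 0, 0, 1, 0, -1
d²: 0, 0, 1, 0, 1; Σd² = 2
ρ = 1 − 6·2/(5·24) = 1 − 12/120 = 0.900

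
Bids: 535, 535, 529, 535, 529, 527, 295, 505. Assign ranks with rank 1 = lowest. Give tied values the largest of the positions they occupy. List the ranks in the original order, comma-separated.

Sorted (ascending): 295, 505, 527, 529, 529, 535, 535, 535
The 2 values of 529 occupy positions 4–5 → each gets rank 5.
The 3 values of 535 occupy positions 6–8 → each gets rank 8.

8, 8, 5, 8, 5, 3, 1, 2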